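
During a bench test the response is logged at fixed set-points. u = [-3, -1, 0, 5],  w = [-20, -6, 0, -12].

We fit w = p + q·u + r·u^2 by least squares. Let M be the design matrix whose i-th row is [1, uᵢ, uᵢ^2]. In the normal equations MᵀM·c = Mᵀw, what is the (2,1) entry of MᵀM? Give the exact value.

Row 2 ↔ basis u, column 1 ↔ basis 1, so (MᵀM)_{2,1} = Σᵢ u = (-3)·(1) + (-1)·(1) + (0)·(1) + (5)·(1) = 1.

1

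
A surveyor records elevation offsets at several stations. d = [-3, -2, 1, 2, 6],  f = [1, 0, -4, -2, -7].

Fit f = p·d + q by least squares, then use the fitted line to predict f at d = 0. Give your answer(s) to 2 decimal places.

Sums needed: Σd·d = 54, Σd = 4, Σ1 = 5.
Right-hand side: Σd·f = -53, Σf = -12.
det = 54·5 − 4² = 254.
p = ((-53)·5 − 4·(-12))/254 = -217/254; q = (54·(-12) − 4·(-53))/254 = -218/127.
At d = 0: f̂ = (-217/254)·(0) + (-218/127)·(1) = -218/127.

f̂ = -1.72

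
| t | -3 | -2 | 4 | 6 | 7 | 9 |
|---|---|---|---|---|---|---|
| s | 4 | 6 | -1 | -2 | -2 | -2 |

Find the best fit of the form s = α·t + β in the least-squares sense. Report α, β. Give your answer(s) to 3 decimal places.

α = -0.679, β = 2.877

Compute the Gram sums: Σt·t = 195, Σt = 21, Σ1 = 6.
For Aᵀs: Σt·s = -72, Σs = 3.
Eliminating β: 6·(row 1) − 21·(row 2) gives 729·α = 6·(-72) − 21·3 = -495, so α = -55/81.
Then β = (3 − 21·(-55/81))/6 = 233/81.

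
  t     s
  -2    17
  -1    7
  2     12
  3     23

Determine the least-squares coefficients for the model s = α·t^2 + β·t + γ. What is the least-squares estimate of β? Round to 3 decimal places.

Compute the Gram sums: Σt^2·t^2 = 114, Σt^2·t = 26, Σt^2 = 18, Σt·t = 18, Σt = 2, Σ1 = 4.
And Σt^2·s = 330, Σt·s = 52, Σs = 59.
XᵀX·[α, β, γ]ᵀ = Xᵀs becomes [[114, 26, 18]; [26, 18, 2]; [18, 2, 4]]·[α, β, γ]ᵀ = [330, 52, 59]ᵀ.
Solving the 3×3 system (Gaussian elimination) gives α = 21/8, β = -177/136, γ = 61/17.

β = -1.301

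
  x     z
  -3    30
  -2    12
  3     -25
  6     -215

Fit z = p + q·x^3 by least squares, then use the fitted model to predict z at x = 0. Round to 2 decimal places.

ẑ = 3.01

The normal system MᵀM·[p, q]ᵀ = Mᵀz is [[4, 208]; [208, 48178]]·[p, q]ᵀ = [-198, -48021]ᵀ.
det = 4·48178 − 208² = 149448.
p = ((-198)·48178 − 208·(-48021))/149448 = 2879/958; q = (4·(-48021) − 208·(-198))/149448 = -12575/12454.
At x = 0: ẑ = (2879/958)·(1) + (-12575/12454)·(0) = 2879/958.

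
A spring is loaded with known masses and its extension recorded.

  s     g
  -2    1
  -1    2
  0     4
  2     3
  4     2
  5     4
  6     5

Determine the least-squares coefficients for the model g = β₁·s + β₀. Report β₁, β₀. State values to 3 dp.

AᵀA·[β₁, β₀]ᵀ = Aᵀg reads: 86·β₁ + 14·β₀ = 60;  14·β₁ + 7·β₀ = 21.
(Σs·s = 86, Σs = 14, Σ1 = 7, Σs·g = 60, Σg = 21.)
Δ = 86·7 − 14² = 406.
β₁ = (60·7 − 14·21)/406 = 9/29; β₀ = (86·21 − 14·60)/406 = 69/29.

β₁ = 0.310, β₀ = 2.379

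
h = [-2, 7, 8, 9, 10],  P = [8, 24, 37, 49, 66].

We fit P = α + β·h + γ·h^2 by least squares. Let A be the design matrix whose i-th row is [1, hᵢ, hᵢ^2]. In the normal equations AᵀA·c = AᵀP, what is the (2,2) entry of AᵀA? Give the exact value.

Row 2 ↔ basis h, column 2 ↔ basis h, so (AᵀA)_{2,2} = Σᵢ (h)·(h) = (-2)·(-2) + (7)·(7) + (8)·(8) + (9)·(9) + (10)·(10) = 298.

298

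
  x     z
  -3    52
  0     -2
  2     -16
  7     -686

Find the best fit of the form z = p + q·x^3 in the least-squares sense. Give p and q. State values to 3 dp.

p = -1.332, q = -1.996

From the data, Σ1 = 4, Σx^3 = 324, Σx^3·x^3 = 118442.
Moment sums: Σz = -652, Σx^3·z = -236830.
Normal equations: [[4, 324]; [324, 118442]]·[p, q]ᵀ = [-652, -236830]ᵀ.
Eliminating q: 118442·(row 1) − 324·(row 2) gives 368792·p = 118442·(-652) − 324·(-236830) = -491264, so p = -61408/46099.
Then q = ((-236830) − 324·(-61408/46099))/118442 = -92009/46099.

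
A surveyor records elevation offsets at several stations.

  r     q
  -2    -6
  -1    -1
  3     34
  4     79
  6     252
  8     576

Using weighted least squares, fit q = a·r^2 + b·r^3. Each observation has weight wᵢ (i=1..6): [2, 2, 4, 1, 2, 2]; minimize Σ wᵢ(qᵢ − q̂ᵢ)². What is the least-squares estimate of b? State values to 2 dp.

From the data, Σwᵢ·r^2·r^2 = 11398, Σwᵢ·r^2·r^3 = 83018, Σwᵢ·r^3·r^3 = 624742.
Right-hand side: Σwᵢ·r^2·q = 94310, Σwᵢ·r^3·q = 707514.
XᵀWX·[a, b]ᵀ = XᵀWq becomes [[11398, 83018]; [83018, 624742]]·[a, b]ᵀ = [94310, 707514]ᵀ.
Eliminating b: 624742·(row 1) − 83018·(row 2) gives 228820992·a = 624742·94310 − 83018·707514 = 183020768, so a = 5719399/7150656.
Then b = (707514 − 83018·(5719399/7150656))/624742 = 7338031/7150656.

b = 1.03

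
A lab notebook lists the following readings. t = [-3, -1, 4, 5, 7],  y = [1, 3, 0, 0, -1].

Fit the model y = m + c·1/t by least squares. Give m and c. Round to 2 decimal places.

Sums needed: Σ1 = 5, Σ1/t = -311/420, Σ1/t·1/t = 217681/176400.
Moment sums: Σy = 3, Σ1/t·y = -73/21.
Determinant 5·(217681/176400) − (-311/420)² = 247921/44100.
m = (3·(217681/176400) − (-311/420)·(-73/21))/(247921/44100) = 198983/991684; c = (5·(-73/21) − (-311/420)·3)/(247921/44100) = -668535/247921.

m = 0.20, c = -2.70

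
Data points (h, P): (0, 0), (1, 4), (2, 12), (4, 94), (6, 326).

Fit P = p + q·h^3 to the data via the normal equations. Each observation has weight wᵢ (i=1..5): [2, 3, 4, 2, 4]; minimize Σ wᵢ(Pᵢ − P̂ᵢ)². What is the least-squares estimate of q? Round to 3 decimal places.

q = 1.506

Compute the Gram sums: Σwᵢ·1 = 15, Σwᵢ·h^3 = 1027, Σwᵢ·h^3·h^3 = 195075.
And Σwᵢ·P = 1552, Σwᵢ·h^3·P = 294092.
So XᵀWX·[p, q]ᵀ = XᵀWP: [[15, 1027]; [1027, 195075]]·[p, q]ᵀ = [1552, 294092]ᵀ.
Δ = 15·195075 − 1027² = 1871396.
p = (1552·195075 − 1027·294092)/1871396 = 180979/467849; q = (15·294092 − 1027·1552)/1871396 = 704369/467849.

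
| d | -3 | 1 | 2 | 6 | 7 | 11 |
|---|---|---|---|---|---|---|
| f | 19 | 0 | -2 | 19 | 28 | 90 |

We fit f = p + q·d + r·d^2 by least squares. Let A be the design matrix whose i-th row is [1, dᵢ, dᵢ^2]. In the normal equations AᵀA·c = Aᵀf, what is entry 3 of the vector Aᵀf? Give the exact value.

13109

Entry 3 ↔ basis d^2, so (Aᵀf)_{3} = Σᵢ (d^2)·fᵢ = (9)·(19) + (1)·(0) + (4)·(-2) + (36)·(19) + (49)·(28) + (121)·(90) = 13109.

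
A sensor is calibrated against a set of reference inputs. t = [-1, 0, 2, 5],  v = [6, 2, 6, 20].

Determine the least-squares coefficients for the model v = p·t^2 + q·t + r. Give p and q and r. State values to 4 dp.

Compute the Gram sums: Σt^2·t^2 = 642, Σt^2·t = 132, Σt^2 = 30, Σt·t = 30, Σt = 6, Σ1 = 4.
Moment sums: Σt^2·v = 530, Σt·v = 106, Σv = 34.
Solving the 3×3 system (Gaussian elimination) gives p = 5/6, q = -5/6, r = 7/2.

p = 0.8333, q = -0.8333, r = 3.5000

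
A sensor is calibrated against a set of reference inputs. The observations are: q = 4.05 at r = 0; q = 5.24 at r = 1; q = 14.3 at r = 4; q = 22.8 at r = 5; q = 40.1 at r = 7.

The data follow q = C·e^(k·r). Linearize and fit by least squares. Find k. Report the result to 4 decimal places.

k = 0.3361

With ln qᵢ as the transformed response and rᵢ as the regressor:
Over the data: Σr = 17.0000, Σ(r)² = 91.0000, Σln q = 12.5334, Σr·ln q = 53.7708.
Normal system: [[91.0000, 17.0000]; [17.0000, 5]]·[k, ln C]ᵀ = [53.7708, 12.5334]ᵀ.
Solving (det = 166.0000): k = 0.33606, ln C = 1.36409.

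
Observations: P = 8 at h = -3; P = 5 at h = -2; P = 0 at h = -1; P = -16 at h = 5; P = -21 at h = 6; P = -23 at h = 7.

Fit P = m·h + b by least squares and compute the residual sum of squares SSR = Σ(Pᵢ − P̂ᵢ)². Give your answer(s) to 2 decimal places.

Entries of XᵀX: Σh·h = 124, Σh = 12, Σ1 = 6.
Moment sums: Σh·P = -401, ΣP = -47.
Normal equations: [[124, 12]; [12, 6]]·[m, b]ᵀ = [-401, -47]ᵀ.
Eliminating b: 6·(row 1) − 12·(row 2) gives 600·m = 6·(-401) − 12·(-47) = -1842, so m = -307/100.
Then b = ((-47) − 12·(-307/100))/6 = -127/75.
Residuals: 29/60, 83/150, -413/300, 313/300, -133/150, 11/60; SSR = 1303/300.

SSR = 4.34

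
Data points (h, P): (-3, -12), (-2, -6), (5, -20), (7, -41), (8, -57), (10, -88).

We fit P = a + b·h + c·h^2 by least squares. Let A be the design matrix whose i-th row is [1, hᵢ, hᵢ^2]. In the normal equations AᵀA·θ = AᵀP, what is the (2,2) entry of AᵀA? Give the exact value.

Row 2 ↔ basis h, column 2 ↔ basis h, so (AᵀA)_{2,2} = Σᵢ (h)·(h) = (-3)·(-3) + (-2)·(-2) + (5)·(5) + (7)·(7) + (8)·(8) + (10)·(10) = 251.

251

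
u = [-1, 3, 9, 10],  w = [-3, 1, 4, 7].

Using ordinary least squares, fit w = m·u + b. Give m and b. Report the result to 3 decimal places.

m = 0.802, b = -1.960

The normal system AᵀA·[m, b]ᵀ = Aᵀw is [[191, 21]; [21, 4]]·[m, b]ᵀ = [112, 9]ᵀ.
Eliminating b: 4·(row 1) − 21·(row 2) gives 323·m = 4·112 − 21·9 = 259, so m = 259/323.
Then b = (9 − 21·(259/323))/4 = -633/323.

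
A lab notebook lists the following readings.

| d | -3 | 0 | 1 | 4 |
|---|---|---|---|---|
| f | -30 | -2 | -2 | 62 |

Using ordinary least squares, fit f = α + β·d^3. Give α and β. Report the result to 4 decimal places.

α = -2.5957, β = 1.0101

XᵀX·[α, β]ᵀ = Xᵀf reads: 4·α + 38·β = 28;  38·α + 4826·β = 4776.
(Σ1 = 4, Σd^3 = 38, Σd^3·d^3 = 4826, Σf = 28, Σd^3·f = 4776.)
Δ = 4·4826 − 38² = 17860.
α = (28·4826 − 38·4776)/17860 = -122/47; β = (4·4776 − 38·28)/17860 = 902/893.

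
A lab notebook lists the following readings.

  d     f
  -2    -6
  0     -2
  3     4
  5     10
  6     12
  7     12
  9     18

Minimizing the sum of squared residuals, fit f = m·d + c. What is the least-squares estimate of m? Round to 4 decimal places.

m = 2.1739

The normal system XᵀX·[m, c]ᵀ = Xᵀf is [[204, 28]; [28, 7]]·[m, c]ᵀ = [392, 48]ᵀ.
det = 204·7 − 28² = 644.
m = (392·7 − 28·48)/644 = 50/23; c = (204·48 − 28·392)/644 = -296/161.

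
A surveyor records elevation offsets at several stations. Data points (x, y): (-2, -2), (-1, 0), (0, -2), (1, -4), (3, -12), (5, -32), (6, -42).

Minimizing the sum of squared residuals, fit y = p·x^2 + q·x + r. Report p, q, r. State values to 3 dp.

p = -0.917, q = -1.376, r = -1.117

Entries of MᵀM: Σx^2·x^2 = 2020, Σx^2·x = 360, Σx^2 = 76, Σx·x = 76, Σx = 12, Σ1 = 7.
And Σx^2·y = -2432, Σx·y = -448, Σy = -94.
So MᵀM·[p, q, r]ᵀ = Mᵀy: [[2020, 360, 76]; [360, 76, 12]; [76, 12, 7]]·[p, q, r]ᵀ = [-2432, -448, -94]ᵀ.
Solving the 3×3 system (Gaussian elimination) gives p = -5398/5889, q = -2702/1963, r = -506/453.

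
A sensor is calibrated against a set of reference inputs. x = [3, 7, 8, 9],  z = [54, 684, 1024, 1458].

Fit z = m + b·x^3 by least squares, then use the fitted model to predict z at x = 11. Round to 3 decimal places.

AᵀA·[m, b]ᵀ = Aᵀz reads: 4·m + 1611·b = 3220;  1611·m + 911963·b = 1823240.
Eliminating b: 911963·(row 1) − 1611·(row 2) gives 1052531·m = 911963·3220 − 1611·1823240 = -718780, so m = -718780/1052531.
Then b = (1823240 − 1611·(-718780/1052531))/911963 = 2105540/1052531.
At x = 11: ẑ = (-718780/1052531)·(1) + (2105540/1052531)·(1331) = 2801754960/1052531.

ẑ = 2661.922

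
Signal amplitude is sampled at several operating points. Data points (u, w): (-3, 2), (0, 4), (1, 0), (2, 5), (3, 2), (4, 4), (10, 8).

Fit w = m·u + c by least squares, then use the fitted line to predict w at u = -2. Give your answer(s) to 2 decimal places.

Entries of AᵀA: Σu·u = 139, Σu = 17, Σ1 = 7.
Moment sums: Σu·w = 106, Σw = 25.
So AᵀA·[m, c]ᵀ = Aᵀw: [[139, 17]; [17, 7]]·[m, c]ᵀ = [106, 25]ᵀ.
det = 139·7 − 17² = 684.
m = (106·7 − 17·25)/684 = 317/684; c = (139·25 − 17·106)/684 = 1673/684.
At u = -2: ŵ = (317/684)·(-2) + (1673/684)·(1) = 1039/684.

ŵ = 1.52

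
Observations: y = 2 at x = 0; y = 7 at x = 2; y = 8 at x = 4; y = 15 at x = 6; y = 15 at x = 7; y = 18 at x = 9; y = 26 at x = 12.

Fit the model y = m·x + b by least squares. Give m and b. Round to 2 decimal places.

m = 1.92, b = 2.01

The normal system MᵀM·[m, b]ᵀ = Mᵀy is [[330, 40]; [40, 7]]·[m, b]ᵀ = [715, 91]ᵀ.
Δ = 330·7 − 40² = 710.
m = (715·7 − 40·91)/710 = 273/142; b = (330·91 − 40·715)/710 = 143/71.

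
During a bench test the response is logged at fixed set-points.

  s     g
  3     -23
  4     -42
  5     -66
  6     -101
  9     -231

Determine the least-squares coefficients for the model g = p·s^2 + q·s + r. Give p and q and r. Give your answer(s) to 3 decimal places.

Entries of AᵀA: Σs^2·s^2 = 8819, Σs^2·s = 1161, Σs^2 = 167, Σs·s = 167, Σs = 27, Σ1 = 5.
For Aᵀg: Σs^2·g = -24876, Σs·g = -3252, Σg = -463.
Row-reducing yields p = -11659/3822, q = 2337/1274, r = -13/21.

p = -3.050, q = 1.834, r = -0.619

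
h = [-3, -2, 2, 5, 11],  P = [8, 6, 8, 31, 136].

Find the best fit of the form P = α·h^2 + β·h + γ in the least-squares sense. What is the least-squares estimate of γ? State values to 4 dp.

The normal equations are: 15379·α + 1429·β + 163·γ = 17359;  1429·α + 163·β + 13·γ = 1631;  163·α + 13·β + 5·γ = 189.
Inverting the 3×3 Gram matrix, [α, β, γ]ᵀ = [376505/362496, 268093/362496, 60937/30208]ᵀ.

γ = 2.0172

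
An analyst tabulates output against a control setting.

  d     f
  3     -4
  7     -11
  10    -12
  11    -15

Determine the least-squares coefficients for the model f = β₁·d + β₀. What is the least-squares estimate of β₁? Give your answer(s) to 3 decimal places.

With design matrix X, XᵀX = [[279, 31]; [31, 4]] and Xᵀf = [-374, -42]ᵀ.
Eliminating β₀: 4·(row 1) − 31·(row 2) gives 155·β₁ = 4·(-374) − 31·(-42) = -194, so β₁ = -194/155.
Then β₀ = ((-42) − 31·(-194/155))/4 = -4/5.

β₁ = -1.252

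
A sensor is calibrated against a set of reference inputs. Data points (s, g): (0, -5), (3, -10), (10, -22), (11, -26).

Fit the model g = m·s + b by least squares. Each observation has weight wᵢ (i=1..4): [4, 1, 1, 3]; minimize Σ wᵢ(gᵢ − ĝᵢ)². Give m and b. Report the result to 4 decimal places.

The normal equations are: 472·m + 46·b = -1108;  46·m + 9·b = -130.
det = 472·9 − 46² = 2132.
m = ((-1108)·9 − 46·(-130))/2132 = -998/533; b = (472·(-130) − 46·(-1108))/2132 = -2598/533.

m = -1.8724, b = -4.8743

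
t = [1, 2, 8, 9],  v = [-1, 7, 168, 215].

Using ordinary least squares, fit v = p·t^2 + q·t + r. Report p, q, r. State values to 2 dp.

From the data, Σt^2·t^2 = 10674, Σt^2·t = 1250, Σt^2 = 150, Σt·t = 150, Σt = 20, Σ1 = 4.
Right-hand side: Σt^2·v = 28194, Σt·v = 3292, Σv = 389.
Inverting the 3×3 Gram matrix, [p, q, r]ᵀ = [39/14, -321/350, -92/35]ᵀ.

p = 2.79, q = -0.92, r = -2.63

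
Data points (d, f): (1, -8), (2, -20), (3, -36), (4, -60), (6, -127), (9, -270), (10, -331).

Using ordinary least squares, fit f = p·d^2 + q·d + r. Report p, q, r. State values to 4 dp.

Normal-equation sums: Σd^2·d^2 = 18211, Σd^2·d = 2045, Σd^2 = 247, Σd·d = 247, Σd = 35, Σ1 = 7.
Moment sums: Σd^2·f = -60914, Σd·f = -6898, Σf = -852.
So AᵀA·[p, q, r]ᵀ = Aᵀf: [[18211, 2045, 247]; [2045, 247, 35]; [247, 35, 7]]·[p, q, r]ᵀ = [-60914, -6898, -852]ᵀ.
Solving the 3×3 system (Gaussian elimination) gives p = -16423/5361, q = -34987/16083, r = -44104/16083.

p = -3.0634, q = -2.1754, r = -2.7423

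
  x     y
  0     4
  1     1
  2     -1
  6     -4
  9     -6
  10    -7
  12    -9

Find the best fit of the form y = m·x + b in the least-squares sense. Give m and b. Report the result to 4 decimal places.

Entries of MᵀM: Σx·x = 366, Σx = 40, Σ1 = 7.
And Σx·y = -257, Σy = -22.
So MᵀM·[m, b]ᵀ = Mᵀy: [[366, 40]; [40, 7]]·[m, b]ᵀ = [-257, -22]ᵀ.
Δ = 366·7 − 40² = 962.
m = ((-257)·7 − 40·(-22))/962 = -919/962; b = (366·(-22) − 40·(-257))/962 = 1114/481.

m = -0.9553, b = 2.3160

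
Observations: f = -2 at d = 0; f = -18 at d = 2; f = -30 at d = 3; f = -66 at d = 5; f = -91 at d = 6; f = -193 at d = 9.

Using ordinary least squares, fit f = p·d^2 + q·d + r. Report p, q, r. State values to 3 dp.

p = -2.063, q = -2.460, r = -3.122

From the data, Σd^2·d^2 = 8579, Σd^2·d = 1105, Σd^2 = 155, Σd·d = 155, Σd = 25, Σ1 = 6.
For Xᵀf: Σd^2·f = -20901, Σd·f = -2739, Σf = -400.
XᵀX·[p, q, r]ᵀ = Xᵀf becomes [[8579, 1105, 155]; [1105, 155, 25]; [155, 25, 6]]·[p, q, r]ᵀ = [-20901, -2739, -400]ᵀ.
Row-reducing yields p = -4481/2172, q = -26713/10860, r = -565/181.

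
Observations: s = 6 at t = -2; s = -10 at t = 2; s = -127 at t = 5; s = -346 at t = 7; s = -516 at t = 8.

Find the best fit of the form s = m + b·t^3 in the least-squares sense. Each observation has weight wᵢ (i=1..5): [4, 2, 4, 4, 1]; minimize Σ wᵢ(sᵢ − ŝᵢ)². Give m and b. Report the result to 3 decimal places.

m = -1.858, b = -1.003

With design matrix A, AᵀWA = [[15, 2368]; [2368, 795624]] and AᵀWs = [-2404, -802756]ᵀ.
Eliminating b: 795624·(row 1) − 2368·(row 2) gives 6326936·m = 795624·(-2404) − 2368·(-802756) = -11753888, so m = -1469236/790867.
Then b = ((-802756) − 2368·(-1469236/790867))/795624 = -1587167/1581734.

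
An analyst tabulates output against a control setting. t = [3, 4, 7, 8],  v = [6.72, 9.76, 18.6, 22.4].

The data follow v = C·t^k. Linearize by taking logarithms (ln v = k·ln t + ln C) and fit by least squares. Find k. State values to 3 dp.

With ln vᵢ as the transformed response and ln tᵢ as the regressor:
Σln t = 6.5103, Σ(ln t)² = 11.2394, Σln v = 10.2156, Σln t·ln v = 17.4047.
Equations: 11.2394·k + 6.5103·ln C = 17.4047;  6.5103·k + 4·ln C = 10.2156.
Δ = 11.2394·4 − (6.5103)² = 2.5742; k = (17.4047·4 − 6.5103·10.2156)/2.5742 = 1.20910, ln C = (11.2394·10.2156 − 6.5103·17.4047)/2.5742 = 0.58601.

k = 1.209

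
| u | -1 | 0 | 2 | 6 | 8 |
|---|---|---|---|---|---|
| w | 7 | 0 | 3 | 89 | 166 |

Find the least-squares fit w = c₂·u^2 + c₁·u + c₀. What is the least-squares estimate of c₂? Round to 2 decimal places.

c₂ = 3.11

From the data, Σu^2·u^2 = 5409, Σu^2·u = 735, Σu^2 = 105, Σu·u = 105, Σu = 15, Σ1 = 5.
Moment sums: Σu^2·w = 13847, Σu·w = 1861, Σw = 265.
So AᵀA·[c₂, c₁, c₀]ᵀ = Aᵀw: [[5409, 735, 105]; [735, 105, 15]; [105, 15, 5]]·[c₂, c₁, c₀]ᵀ = [13847, 1861, 265]ᵀ.
Row-reducing yields c₂ = 205/66, c₁ = -656/165, c₀ = -3/10.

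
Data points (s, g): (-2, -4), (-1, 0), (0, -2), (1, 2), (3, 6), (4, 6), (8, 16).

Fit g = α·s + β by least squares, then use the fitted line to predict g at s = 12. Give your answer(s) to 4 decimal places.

ĝ = 22.8145

Normal-equation sums: Σs·s = 95, Σs = 13, Σ1 = 7.
For Aᵀg: Σs·g = 180, Σg = 24.
Eliminating β: 7·(row 1) − 13·(row 2) gives 496·α = 7·180 − 13·24 = 948, so α = 237/124.
Then β = (24 − 13·(237/124))/7 = -15/124.
At s = 12: ĝ = (237/124)·(12) + (-15/124)·(1) = 2829/124.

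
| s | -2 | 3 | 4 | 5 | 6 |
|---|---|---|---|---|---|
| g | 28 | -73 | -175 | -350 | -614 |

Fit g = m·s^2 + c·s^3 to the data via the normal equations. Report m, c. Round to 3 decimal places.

m = 1.078, c = -3.020

Normal-equation sums: Σs^2·s^2 = 2274, Σs^2·s^3 = 12136, Σs^3·s^3 = 67170.
Moment sums: Σs^2·g = -34199, Σs^3·g = -189769.
MᵀM·[m, c]ᵀ = Mᵀg becomes [[2274, 12136]; [12136, 67170]]·[m, c]ᵀ = [-34199, -189769]ᵀ.
Eliminating c: 67170·(row 1) − 12136·(row 2) gives 5462084·m = 67170·(-34199) − 12136·(-189769) = 5889754, so m = 2944877/2731042.
Then c = ((-189769) − 12136·(2944877/2731042))/67170 = -8247821/2731042.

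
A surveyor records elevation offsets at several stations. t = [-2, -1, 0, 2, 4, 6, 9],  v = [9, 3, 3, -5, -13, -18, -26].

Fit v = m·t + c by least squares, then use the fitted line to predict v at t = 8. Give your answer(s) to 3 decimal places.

XᵀX·[m, c]ᵀ = Xᵀv reads: 142·m + 18·c = -425;  18·m + 7·c = -47.
(Σt·t = 142, Σt = 18, Σ1 = 7, Σt·v = -425, Σv = -47.)
Eliminating c: 7·(row 1) − 18·(row 2) gives 670·m = 7·(-425) − 18·(-47) = -2129, so m = -2129/670.
Then c = ((-47) − 18·(-2129/670))/7 = 488/335.
At t = 8: v̂ = (-2129/670)·(8) + (488/335)·(1) = -8028/335.

v̂ = -23.964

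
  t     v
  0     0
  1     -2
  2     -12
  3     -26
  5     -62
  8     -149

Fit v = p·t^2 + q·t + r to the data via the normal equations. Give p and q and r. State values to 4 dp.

p = -2.0333, q = -2.4736, r = 0.9047

Entries of XᵀX: Σt^2·t^2 = 4819, Σt^2·t = 673, Σt^2 = 103, Σt·t = 103, Σt = 19, Σ1 = 6.
Right-hand side: Σt^2·v = -11370, Σt·v = -1606, Σv = -251.
Row-reducing yields p = -63341/31152, q = -77059/31152, r = 427/472.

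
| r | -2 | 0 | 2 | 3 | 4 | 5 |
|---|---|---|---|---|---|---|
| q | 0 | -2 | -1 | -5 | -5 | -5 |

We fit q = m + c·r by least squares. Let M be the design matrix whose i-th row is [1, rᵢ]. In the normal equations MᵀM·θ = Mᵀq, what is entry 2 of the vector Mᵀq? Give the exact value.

Entry 2 ↔ basis r, so (Mᵀq)_{2} = Σᵢ (r)·qᵢ = (-2)·(0) + (0)·(-2) + (2)·(-1) + (3)·(-5) + (4)·(-5) + (5)·(-5) = -62.

-62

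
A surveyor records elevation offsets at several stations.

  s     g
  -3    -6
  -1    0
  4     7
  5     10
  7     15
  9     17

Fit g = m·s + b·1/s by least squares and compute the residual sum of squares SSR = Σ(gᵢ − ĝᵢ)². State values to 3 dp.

The normal system MᵀM·[m, b]ᵀ = Mᵀg is [[181, 6]; [6, 1978729/1587600]]·[m, b]ᵀ = [354, 2465/252]ᵀ.
Δ = 181·(1978729/1587600) − 6² = 300996349/1587600.
m = (354·(1978729/1587600) − 6·(2465/252))/(300996349/1587600) = 607293066/300996349; b = (181·(2465/252) − 6·354)/(300996349/1587600) = -561222900/300996349.
Residuals: -171173196/300996349, 46070166/300996349, -181892096/300996349, 85742740/300996349, 344068473/300996349, -286341561/300996349; SSR = 904442462/300996349.

SSR = 3.005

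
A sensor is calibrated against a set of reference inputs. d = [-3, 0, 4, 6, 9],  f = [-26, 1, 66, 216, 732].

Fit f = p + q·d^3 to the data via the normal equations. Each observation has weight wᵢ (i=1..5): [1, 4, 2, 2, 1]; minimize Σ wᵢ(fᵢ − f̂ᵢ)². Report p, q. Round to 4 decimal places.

From the data, Σwᵢ·1 = 10, Σwᵢ·d^3 = 1262, Σwᵢ·d^3·d^3 = 633674.
For MᵀWf: Σwᵢ·f = 1274, Σwᵢ·d^3·f = 636090.
Δ = 10·633674 − 1262² = 4744096.
p = (1274·633674 − 1262·636090)/4744096 = 81341/84716; q = (10·636090 − 1262·1274)/4744096 = 84877/84716.

p = 0.9602, q = 1.0019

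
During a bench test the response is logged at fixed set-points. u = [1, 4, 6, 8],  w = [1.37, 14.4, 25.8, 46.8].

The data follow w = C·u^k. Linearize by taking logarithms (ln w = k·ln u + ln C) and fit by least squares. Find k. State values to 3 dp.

Let Y = ln w. Fitting Y = k·ln u + ln C by least squares:
Σln u = 5.2575, Σ(ln u)² = 9.4563, Σln w = 10.0783, Σln u·ln w = 17.5187.
Normal system: [[9.4563, 5.2575]; [5.2575, 4]]·[k, ln C]ᵀ = [17.5187, 10.0783]ᵀ.
Slope k = (n·Σln u·ln w − Σln u·Σln w)/(n·Σ(ln u)² − (Σln u)²) = (4·17.5187 − 5.2575·10.0783)/10.1839 = 1.67798; ln C = (Σln w − k·Σln u)/n = 0.31408.

k = 1.678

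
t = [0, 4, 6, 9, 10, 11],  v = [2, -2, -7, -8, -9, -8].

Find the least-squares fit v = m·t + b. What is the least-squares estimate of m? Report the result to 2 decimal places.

With design matrix M, MᵀM = [[354, 40]; [40, 6]] and Mᵀv = [-300, -32]ᵀ.
Eliminating b: 6·(row 1) − 40·(row 2) gives 524·m = 6·(-300) − 40·(-32) = -520, so m = -130/131.
Then b = ((-32) − 40·(-130/131))/6 = 168/131.

m = -0.99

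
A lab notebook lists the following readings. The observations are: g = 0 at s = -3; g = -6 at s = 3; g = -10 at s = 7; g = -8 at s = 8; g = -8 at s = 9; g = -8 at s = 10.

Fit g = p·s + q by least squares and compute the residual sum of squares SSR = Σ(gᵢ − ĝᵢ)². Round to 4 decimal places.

SSR = 11.2179

With design matrix A, AᵀA = [[312, 34]; [34, 6]] and Aᵀg = [-304, -40]ᵀ.
Eliminating q: 6·(row 1) − 34·(row 2) gives 716·p = 6·(-304) − 34·(-40) = -464, so p = -116/179.
Then q = ((-40) − 34·(-116/179))/6 = -536/179.
Residuals: 188/179, -190/179, -442/179, 32/179, 148/179, 264/179; SSR = 2008/179.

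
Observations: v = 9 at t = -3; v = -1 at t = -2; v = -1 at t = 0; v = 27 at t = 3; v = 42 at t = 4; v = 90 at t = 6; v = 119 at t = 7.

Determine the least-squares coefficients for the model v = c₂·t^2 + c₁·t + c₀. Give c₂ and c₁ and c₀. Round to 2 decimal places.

c₂ = 2.03, c₁ = 3.00, c₀ = -1.41

From the data, Σt^2·t^2 = 4131, Σt^2·t = 615, Σt^2 = 123, Σt·t = 123, Σt = 15, Σ1 = 7.
And Σt^2·v = 10063, Σt·v = 1597, Σv = 285.
Inverting the 3×3 Gram matrix, [c₂, c₁, c₀]ᵀ = [32867/16176, 48469/16176, -1899/1348]ᵀ.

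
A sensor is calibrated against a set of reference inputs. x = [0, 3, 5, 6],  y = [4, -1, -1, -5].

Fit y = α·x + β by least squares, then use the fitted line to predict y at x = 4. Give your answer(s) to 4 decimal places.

Entries of AᵀA: Σx·x = 70, Σx = 14, Σ1 = 4.
Moment sums: Σx·y = -38, Σy = -3.
So AᵀA·[α, β]ᵀ = Aᵀy: [[70, 14]; [14, 4]]·[α, β]ᵀ = [-38, -3]ᵀ.
Δ = 70·4 − 14² = 84.
α = ((-38)·4 − 14·(-3))/84 = -55/42; β = (70·(-3) − 14·(-38))/84 = 23/6.
At x = 4: ŷ = (-55/42)·(4) + (23/6)·(1) = -59/42.

ŷ = -1.4048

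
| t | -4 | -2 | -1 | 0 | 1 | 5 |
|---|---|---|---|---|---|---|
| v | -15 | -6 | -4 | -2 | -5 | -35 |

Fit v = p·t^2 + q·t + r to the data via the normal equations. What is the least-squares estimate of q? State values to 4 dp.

With design matrix X, XᵀX = [[899, 53, 47]; [53, 47, -1]; [47, -1, 6]] and Xᵀv = [-1148, -104, -67]ᵀ.
Row-reducing yields p = -22179/21160, q = -4645/4232, r = -33211/10580.

q = -1.0976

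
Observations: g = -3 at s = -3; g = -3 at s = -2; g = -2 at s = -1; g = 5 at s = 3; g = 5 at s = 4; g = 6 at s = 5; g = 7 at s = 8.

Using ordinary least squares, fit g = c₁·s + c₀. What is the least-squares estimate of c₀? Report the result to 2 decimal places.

c₀ = -0.02

Sums needed: Σs·s = 128, Σs = 14, Σ1 = 7.
Right-hand side: Σs·g = 138, Σg = 15.
Normal equations: [[128, 14]; [14, 7]]·[c₁, c₀]ᵀ = [138, 15]ᵀ.
det = 128·7 − 14² = 700.
c₁ = (138·7 − 14·15)/700 = 27/25; c₀ = (128·15 − 14·138)/700 = -3/175.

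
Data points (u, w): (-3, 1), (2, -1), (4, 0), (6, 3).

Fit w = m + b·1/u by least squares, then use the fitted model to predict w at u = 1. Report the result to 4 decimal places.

Normal-equation sums: Σ1 = 4, Σ1/u = 7/12, Σ1/u·1/u = 65/144.
Right-hand side: Σw = 3, Σ1/u·w = -1/3.
Eliminating b: (65/144)·(row 1) − (7/12)·(row 2) gives (211/144)·m = (65/144)·3 − (7/12)·(-1/3) = 223/144, so m = 223/211.
Then b = ((-1/3) − (7/12)·(223/211))/(65/144) = -444/211.
At u = 1: ŵ = (223/211)·(1) + (-444/211)·(1) = -221/211.

ŵ = -1.0474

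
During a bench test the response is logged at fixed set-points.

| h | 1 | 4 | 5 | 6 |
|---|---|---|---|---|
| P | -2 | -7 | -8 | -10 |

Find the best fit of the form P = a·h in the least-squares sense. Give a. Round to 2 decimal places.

Forming MᵀM = [[78]] and MᵀP = [-130]ᵀ gives MᵀM·[a]ᵀ = MᵀP.
Hence a = -130 / 78 ≈ -1.66667.

a = -1.67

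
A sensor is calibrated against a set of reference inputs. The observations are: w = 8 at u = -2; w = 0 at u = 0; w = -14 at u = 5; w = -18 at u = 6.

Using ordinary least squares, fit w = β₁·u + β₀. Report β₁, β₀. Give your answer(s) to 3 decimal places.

Entries of AᵀA: Σu·u = 65, Σu = 9, Σ1 = 4.
Right-hand side: Σu·w = -194, Σw = -24.
Determinant 65·4 − 9² = 179.
β₁ = ((-194)·4 − 9·(-24))/179 = -560/179; β₀ = (65·(-24) − 9·(-194))/179 = 186/179.

β₁ = -3.128, β₀ = 1.039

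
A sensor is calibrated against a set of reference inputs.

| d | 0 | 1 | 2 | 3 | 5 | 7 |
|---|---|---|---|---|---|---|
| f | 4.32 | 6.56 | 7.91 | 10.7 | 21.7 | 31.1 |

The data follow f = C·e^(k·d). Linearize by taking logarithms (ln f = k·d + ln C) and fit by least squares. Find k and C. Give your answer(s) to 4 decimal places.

Taking logs, ln f = k·d + ln C, so regress ln f on d.
XᵀX = [[88.0000, 18.0000]; [18.0000, 6]], rhs = [52.5750, 14.2971]ᵀ  (here Σd = 18.0000, Σ(d)² = 88.0000, Σln f = 14.2971, Σd·ln f = 52.5750).
Solving (det = 204.0000): k = 0.28481, ln C = 1.52842, so C = exp(1.52842) = 4.61090.

k = 0.2848, C = 4.6109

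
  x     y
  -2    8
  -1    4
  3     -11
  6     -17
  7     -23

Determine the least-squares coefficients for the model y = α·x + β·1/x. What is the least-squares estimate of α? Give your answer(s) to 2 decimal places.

MᵀM·[α, β]ᵀ = Mᵀy reads: 99·α + 5·β = -316;  5·α + (1243/882)·β = -249/14.
(Σx·x = 99, Σx·1/x = 5, Σ1/x·1/x = 1243/882, Σx·y = -316, Σ1/x·y = -249/14.)
Eliminating β: (1243/882)·(row 1) − 5·(row 2) gives (11223/98)·α = (1243/882)·(-316) − 5·(-249/14) = -314353/882, so α = -314353/101007.
Then β = ((-249/14) − 5·(-314353/101007))/(1243/882) = -17717/11223.

α = -3.11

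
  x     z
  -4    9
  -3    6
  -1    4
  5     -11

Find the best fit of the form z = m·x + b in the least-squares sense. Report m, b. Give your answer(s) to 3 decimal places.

m = -2.195, b = 0.354

Sums needed: Σx·x = 51, Σx = -3, Σ1 = 4.
For Mᵀz: Σx·z = -113, Σz = 8.
So MᵀM·[m, b]ᵀ = Mᵀz: [[51, -3]; [-3, 4]]·[m, b]ᵀ = [-113, 8]ᵀ.
Δ = 51·4 − (-3)² = 195.
m = ((-113)·4 − (-3)·8)/195 = -428/195; b = (51·8 − (-3)·(-113))/195 = 23/65.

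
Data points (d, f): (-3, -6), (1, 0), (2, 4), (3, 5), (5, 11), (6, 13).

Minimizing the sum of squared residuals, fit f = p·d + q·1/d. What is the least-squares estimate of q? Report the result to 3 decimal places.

q = -2.155

Sums needed: Σd·d = 84, Σd·1/d = 6, Σ1/d·1/d = 77/50.
And Σd·f = 174, Σ1/d·f = 301/30.
Determinant 84·(77/50) − 6² = 2334/25.
p = (174·(77/50) − 6·(301/30))/(2334/25) = 2597/1167; q = (84·(301/30) − 6·174)/(2334/25) = -2515/1167.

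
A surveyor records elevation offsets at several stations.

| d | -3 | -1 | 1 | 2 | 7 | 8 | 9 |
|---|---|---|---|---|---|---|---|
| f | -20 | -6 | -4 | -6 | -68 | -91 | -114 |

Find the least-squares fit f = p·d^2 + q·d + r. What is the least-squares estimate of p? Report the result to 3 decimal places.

p = -1.507

Sums needed: Σd^2·d^2 = 13157, Σd^2·d = 1565, Σd^2 = 209, Σd·d = 209, Σd = 23, Σ1 = 7.
And Σd^2·f = -18604, Σd·f = -2180, Σf = -309.
MᵀM·[p, q, r]ᵀ = Mᵀf becomes [[13157, 1565, 209]; [1565, 209, 23]; [209, 23, 7]]·[p, q, r]ᵀ = [-18604, -2180, -309]ᵀ.
Row-reducing yields p = -799261/530322, q = 631843/530322, r = -270389/88387.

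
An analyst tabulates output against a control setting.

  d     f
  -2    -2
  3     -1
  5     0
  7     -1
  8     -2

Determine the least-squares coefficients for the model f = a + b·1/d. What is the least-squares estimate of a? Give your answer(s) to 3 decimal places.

a = -1.291

Sums needed: Σ1 = 5, Σ1/d = 253/840, Σ1/d·1/d = 308449/705600.
For Aᵀf: Σf = -6, Σ1/d·f = 23/84.
Normal equations: [[5, 253/840]; [253/840, 308449/705600]]·[a, b]ᵀ = [-6, 23/84]ᵀ.
Eliminating b: (308449/705600)·(row 1) − (253/840)·(row 2) gives (369559/176400)·a = (308449/705600)·(-6) − (253/840)·(23/84) = -477221/176400, so a = -477221/369559.
Then b = ((23/84) − (253/840)·(-477221/369559))/(308449/705600) = 560280/369559.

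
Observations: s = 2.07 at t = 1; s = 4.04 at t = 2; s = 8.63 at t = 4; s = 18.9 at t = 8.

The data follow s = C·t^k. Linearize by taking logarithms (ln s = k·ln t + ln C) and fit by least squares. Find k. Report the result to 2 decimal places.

With ln sᵢ as the transformed response and ln tᵢ as the regressor:
Σln t = 4.1589, Σ(ln t)² = 6.7263, Σln s = 7.2182, Σln t·ln s = 10.0674.
Normal system: [[6.7263, 4.1589]; [4.1589, 4]]·[k, ln C]ᵀ = [10.0674, 7.2182]ᵀ.
Solving (det = 9.6091): k = 1.06671, ln C = 0.69547.

k = 1.07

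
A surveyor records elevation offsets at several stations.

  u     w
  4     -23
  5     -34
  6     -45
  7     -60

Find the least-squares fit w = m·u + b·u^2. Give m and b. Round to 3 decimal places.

m = -2.096, b = -0.920

The normal equations are: 126·m + 748·b = -952;  748·m + 4578·b = -5778.
Δ = 126·4578 − 748² = 17324.
m = ((-952)·4578 − 748·(-5778))/17324 = -9078/4331; b = (126·(-5778) − 748·(-952))/17324 = -3983/4331.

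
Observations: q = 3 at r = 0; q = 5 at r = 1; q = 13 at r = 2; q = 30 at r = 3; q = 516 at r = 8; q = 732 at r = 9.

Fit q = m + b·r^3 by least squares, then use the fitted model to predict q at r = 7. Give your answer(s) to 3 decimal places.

q̂ = 346.586

Entries of MᵀM: Σ1 = 6, Σr^3 = 1277, Σr^3·r^3 = 794379.
Moment sums: Σq = 1299, Σr^3·q = 798739.
det = 6·794379 − 1277² = 3135545.
m = (1299·794379 − 1277·798739)/3135545 = 11908618/3135545; b = (6·798739 − 1277·1299)/3135545 = 3133611/3135545.
At r = 7: q̂ = (11908618/3135545)·(1) + (3133611/3135545)·(343) = 1086737191/3135545.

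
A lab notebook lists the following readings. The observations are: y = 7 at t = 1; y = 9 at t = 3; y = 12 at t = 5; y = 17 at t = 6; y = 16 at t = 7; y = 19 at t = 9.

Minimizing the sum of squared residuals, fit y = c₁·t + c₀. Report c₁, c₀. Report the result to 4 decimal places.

c₁ = 1.6082, c₀ = 5.0245

Sums needed: Σt·t = 201, Σt = 31, Σ1 = 6.
Moment sums: Σt·y = 479, Σy = 80.
Normal equations: [[201, 31]; [31, 6]]·[c₁, c₀]ᵀ = [479, 80]ᵀ.
Eliminating c₀: 6·(row 1) − 31·(row 2) gives 245·c₁ = 6·479 − 31·80 = 394, so c₁ = 394/245.
Then c₀ = (80 − 31·(394/245))/6 = 1231/245.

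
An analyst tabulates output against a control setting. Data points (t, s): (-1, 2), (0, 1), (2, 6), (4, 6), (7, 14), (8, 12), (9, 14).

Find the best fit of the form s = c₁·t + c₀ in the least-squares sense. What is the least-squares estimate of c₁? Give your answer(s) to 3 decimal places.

The normal system MᵀM·[c₁, c₀]ᵀ = Mᵀs is [[215, 29]; [29, 7]]·[c₁, c₀]ᵀ = [354, 55]ᵀ.
det = 215·7 − 29² = 664.
c₁ = (354·7 − 29·55)/664 = 883/664; c₀ = (215·55 − 29·354)/664 = 1559/664.

c₁ = 1.330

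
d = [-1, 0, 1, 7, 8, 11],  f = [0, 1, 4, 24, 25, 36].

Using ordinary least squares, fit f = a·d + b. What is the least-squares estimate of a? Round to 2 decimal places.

Entries of AᵀA: Σd·d = 236, Σd = 26, Σ1 = 6.
Right-hand side: Σd·f = 768, Σf = 90.
So AᵀA·[a, b]ᵀ = Aᵀf: [[236, 26]; [26, 6]]·[a, b]ᵀ = [768, 90]ᵀ.
det = 236·6 − 26² = 740.
a = (768·6 − 26·90)/740 = 567/185; b = (236·90 − 26·768)/740 = 318/185.

a = 3.06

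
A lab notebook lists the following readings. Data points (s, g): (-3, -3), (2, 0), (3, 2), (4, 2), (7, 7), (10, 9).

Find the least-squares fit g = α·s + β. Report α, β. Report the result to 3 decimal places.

α = 0.980, β = -0.922

Forming XᵀX = [[187, 23]; [23, 6]] and Xᵀg = [162, 17]ᵀ gives XᵀX·[α, β]ᵀ = Xᵀg.
Δ = 187·6 − 23² = 593.
α = (162·6 − 23·17)/593 = 581/593; β = (187·17 − 23·162)/593 = -547/593.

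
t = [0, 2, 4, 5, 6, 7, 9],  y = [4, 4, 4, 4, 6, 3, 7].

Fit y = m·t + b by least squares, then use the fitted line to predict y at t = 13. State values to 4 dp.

ŷ = 6.5361

Compute the Gram sums: Σt·t = 211, Σt = 33, Σ1 = 7.
For Aᵀy: Σt·y = 164, Σy = 32.
AᵀA·[m, b]ᵀ = Aᵀy becomes [[211, 33]; [33, 7]]·[m, b]ᵀ = [164, 32]ᵀ.
Δ = 211·7 − 33² = 388.
m = (164·7 − 33·32)/388 = 23/97; b = (211·32 − 33·164)/388 = 335/97.
At t = 13: ŷ = (23/97)·(13) + (335/97)·(1) = 634/97.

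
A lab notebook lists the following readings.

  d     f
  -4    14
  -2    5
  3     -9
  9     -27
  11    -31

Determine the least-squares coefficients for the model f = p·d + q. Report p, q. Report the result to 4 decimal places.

p = -2.9665, q = 0.4861

Compute the Gram sums: Σd·d = 231, Σd = 17, Σ1 = 5.
And Σd·f = -677, Σf = -48.
Δ = 231·5 − 17² = 866.
p = ((-677)·5 − 17·(-48))/866 = -2569/866; q = (231·(-48) − 17·(-677))/866 = 421/866.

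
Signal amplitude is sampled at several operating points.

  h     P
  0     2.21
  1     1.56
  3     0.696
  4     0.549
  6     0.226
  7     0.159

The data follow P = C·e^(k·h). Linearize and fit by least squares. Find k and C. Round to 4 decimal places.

k = -0.3776, C = 2.2551

With ln Pᵢ as the transformed response and hᵢ as the regressor:
Sums: Σh = 21.0000, Σ(h)² = 111.0000, Σln P = -3.0505, Σh·ln P = -24.8364.
Normal system: [[111.0000, 21.0000]; [21.0000, 6]]·[k, ln C]ᵀ = [-24.8364, -3.0505]ᵀ.
Solving (det = 225.0000): k = -0.37760, ln C = 0.81318, so C = exp(0.81318) = 2.25506.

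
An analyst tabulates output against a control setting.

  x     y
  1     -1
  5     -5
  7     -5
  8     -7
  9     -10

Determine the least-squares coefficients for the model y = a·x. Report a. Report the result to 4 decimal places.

With design matrix A, AᵀA = [[220]] and Aᵀy = [-207]ᵀ.
a = (-207)/220 = -0.940909.

a = -0.9409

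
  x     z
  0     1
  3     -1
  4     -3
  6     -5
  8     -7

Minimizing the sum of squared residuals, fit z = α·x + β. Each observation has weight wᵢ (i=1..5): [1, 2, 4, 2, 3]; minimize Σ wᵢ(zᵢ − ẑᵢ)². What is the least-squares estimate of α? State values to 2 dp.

α = -1.06

Setting ∂/∂α … = 0 gives: 346·α + 58·β = -282;  58·α + 12·β = -44.
det = 346·12 − 58² = 788.
α = ((-282)·12 − 58·(-44))/788 = -208/197; β = (346·(-44) − 58·(-282))/788 = 283/197.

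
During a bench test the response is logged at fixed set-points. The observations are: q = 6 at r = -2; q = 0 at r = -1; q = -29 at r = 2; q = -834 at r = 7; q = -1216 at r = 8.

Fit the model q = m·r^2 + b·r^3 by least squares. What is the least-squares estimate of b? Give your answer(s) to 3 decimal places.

AᵀA·[m, b]ᵀ = Aᵀq reads: 6530·m + 49574·b = -118782;  49574·m + 379922·b = -908934.
(Σr^2·r^2 = 6530, Σr^2·r^3 = 49574, Σr^3·r^3 = 379922, Σr^2·q = -118782, Σr^3·q = -908934.)
Determinant 6530·379922 − 49574² = 23309184.
m = ((-118782)·379922 − 49574·(-908934))/23309184 = -2850037/971216; b = (6530·(-908934) − 49574·(-118782))/23309184 = -1951673/971216.

b = -2.010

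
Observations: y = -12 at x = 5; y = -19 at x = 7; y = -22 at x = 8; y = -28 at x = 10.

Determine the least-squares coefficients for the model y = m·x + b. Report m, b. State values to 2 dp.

Setting ∂/∂m … = 0 gives: 238·m + 30·b = -649;  30·m + 4·b = -81.
det = 238·4 − 30² = 52.
m = ((-649)·4 − 30·(-81))/52 = -83/26; b = (238·(-81) − 30·(-649))/52 = 48/13.

m = -3.19, b = 3.69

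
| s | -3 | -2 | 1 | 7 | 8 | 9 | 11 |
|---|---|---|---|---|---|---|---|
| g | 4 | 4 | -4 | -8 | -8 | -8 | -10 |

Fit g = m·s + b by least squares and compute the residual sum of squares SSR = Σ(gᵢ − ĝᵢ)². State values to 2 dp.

SSR = 16.85

Normal-equation sums: Σs·s = 329, Σs = 31, Σ1 = 7.
Moment sums: Σs·g = -326, Σg = -30.
Δ = 329·7 − 31² = 1342.
m = ((-326)·7 − 31·(-30))/1342 = -676/671; b = (329·(-30) − 31·(-326))/1342 = 118/671.
Residuals: 538/671, 1214/671, -2126/671, -754/671, -78/671, 598/671, 608/671; SSR = 11304/671.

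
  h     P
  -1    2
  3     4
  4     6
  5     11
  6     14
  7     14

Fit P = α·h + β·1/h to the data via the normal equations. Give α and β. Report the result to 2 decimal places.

α = 2.20, β = -4.60

Sums needed: Σh·h = 136, Σh·1/h = 6, Σ1/h·1/h = 222581/176400.
Right-hand side: Σh·P = 271, Σ1/h·P = 221/30.
Normal equations: [[136, 6]; [6, 222581/176400]]·[α, β]ᵀ = [271, 221/30]ᵀ.
Determinant 136·(222581/176400) − 6² = 2990077/22050.
α = (271·(222581/176400) − 6·(221/30))/(2990077/22050) = 52522571/23920616; β = (136·(221/30) − 6·271)/(2990077/22050) = -13762140/2990077.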